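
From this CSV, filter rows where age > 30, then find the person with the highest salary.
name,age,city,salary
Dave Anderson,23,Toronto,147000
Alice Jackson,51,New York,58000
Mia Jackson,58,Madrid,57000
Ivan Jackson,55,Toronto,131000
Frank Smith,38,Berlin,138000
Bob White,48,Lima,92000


Filter: age > 30
Sort by: salary (descending)

Filtered records (5):
  Frank Smith, age 38, salary $138000
  Ivan Jackson, age 55, salary $131000
  Bob White, age 48, salary $92000
  Alice Jackson, age 51, salary $58000
  Mia Jackson, age 58, salary $57000

Highest salary: Frank Smith ($138000)

Frank Smith


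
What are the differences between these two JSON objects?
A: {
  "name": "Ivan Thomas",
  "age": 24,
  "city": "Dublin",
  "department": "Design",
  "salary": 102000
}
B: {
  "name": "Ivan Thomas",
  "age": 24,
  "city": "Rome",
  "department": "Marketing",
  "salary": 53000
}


Comparing each field (in key order):
  name: same
  age: same
  city: DIFFERENT
  department: DIFFERENT
  salary: DIFFERENT
Differences:
  city: Dublin -> Rome
  department: Design -> Marketing
  salary: 102000 -> 53000

3 field(s) changed

3 changes: city, department, salary


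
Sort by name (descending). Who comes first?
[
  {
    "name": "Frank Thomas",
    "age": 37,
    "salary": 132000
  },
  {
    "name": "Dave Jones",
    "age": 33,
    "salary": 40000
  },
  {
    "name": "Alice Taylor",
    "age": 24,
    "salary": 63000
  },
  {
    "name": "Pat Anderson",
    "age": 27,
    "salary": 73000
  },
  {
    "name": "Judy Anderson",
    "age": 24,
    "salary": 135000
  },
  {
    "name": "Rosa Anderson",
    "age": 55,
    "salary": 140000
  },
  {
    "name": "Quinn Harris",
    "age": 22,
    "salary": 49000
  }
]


Sort by: name (descending)

Sorted order:
  1. Rosa Anderson (name = Rosa Anderson)
  2. Quinn Harris (name = Quinn Harris)
  3. Pat Anderson (name = Pat Anderson)
  4. Judy Anderson (name = Judy Anderson)
  5. Frank Thomas (name = Frank Thomas)
  6. Dave Jones (name = Dave Jones)
  7. Alice Taylor (name = Alice Taylor)

First: Rosa Anderson

Rosa Anderson


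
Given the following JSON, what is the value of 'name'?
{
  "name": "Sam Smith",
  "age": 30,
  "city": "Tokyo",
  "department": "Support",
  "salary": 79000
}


Looking up field 'name'
Value: Sam Smith

Sam Smith


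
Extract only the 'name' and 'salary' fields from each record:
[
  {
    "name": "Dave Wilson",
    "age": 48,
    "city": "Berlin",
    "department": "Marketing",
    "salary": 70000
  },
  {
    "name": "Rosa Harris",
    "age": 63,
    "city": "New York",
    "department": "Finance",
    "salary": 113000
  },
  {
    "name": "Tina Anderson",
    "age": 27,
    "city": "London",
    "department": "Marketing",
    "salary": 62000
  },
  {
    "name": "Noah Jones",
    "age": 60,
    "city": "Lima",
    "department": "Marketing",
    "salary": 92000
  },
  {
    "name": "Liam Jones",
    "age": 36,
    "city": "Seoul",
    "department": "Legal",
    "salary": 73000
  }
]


Original: 5 records with fields: name, age, city, department, salary
Keep: ['name', 'salary']
Drop: ['age', 'city', 'department']
Result: 5 records, 2 fields each

[
  {
    "name": "Dave Wilson",
    "salary": 70000
  },
  {
    "name": "Rosa Harris",
    "salary": 113000
  },
  {
    "name": "Tina Anderson",
    "salary": 62000
  },
  {
    "name": "Noah Jones",
    "salary": 92000
  },
  {
    "name": "Liam Jones",
    "salary": 73000
  }
]


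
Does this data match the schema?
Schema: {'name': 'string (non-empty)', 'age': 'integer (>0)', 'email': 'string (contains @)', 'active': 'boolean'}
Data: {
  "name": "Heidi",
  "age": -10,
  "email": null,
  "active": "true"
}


Validating each field against schema:
  name: OK (non-empty string)
  age: FAIL (-10 is not > 0)
  email: FAIL (null is not a string)
  active: FAIL ("true" is not a boolean)

Result: INVALID (3 errors: age, email, active)

INVALID (3 errors: age, email, active)


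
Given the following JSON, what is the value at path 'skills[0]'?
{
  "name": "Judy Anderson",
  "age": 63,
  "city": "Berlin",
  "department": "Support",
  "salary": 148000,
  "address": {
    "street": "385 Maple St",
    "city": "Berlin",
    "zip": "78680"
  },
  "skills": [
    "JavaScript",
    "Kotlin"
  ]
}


Query: skills[0]
Path: skills -> first element
Value: JavaScript

JavaScript


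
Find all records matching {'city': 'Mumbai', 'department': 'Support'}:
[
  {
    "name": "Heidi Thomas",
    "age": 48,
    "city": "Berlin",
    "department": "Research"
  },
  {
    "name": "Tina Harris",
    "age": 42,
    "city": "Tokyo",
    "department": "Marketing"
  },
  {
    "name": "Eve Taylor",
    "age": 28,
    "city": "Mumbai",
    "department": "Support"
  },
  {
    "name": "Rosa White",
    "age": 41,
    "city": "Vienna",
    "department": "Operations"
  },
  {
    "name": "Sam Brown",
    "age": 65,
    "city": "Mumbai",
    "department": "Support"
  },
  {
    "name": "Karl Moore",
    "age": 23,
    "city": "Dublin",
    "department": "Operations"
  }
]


Search criteria: {'city': 'Mumbai', 'department': 'Support'}

Checking 6 records:
  Heidi Thomas: {city: Berlin, department: Research}
  Tina Harris: {city: Tokyo, department: Marketing}
  Eve Taylor: {city: Mumbai, department: Support} <-- MATCH
  Rosa White: {city: Vienna, department: Operations}
  Sam Brown: {city: Mumbai, department: Support} <-- MATCH
  Karl Moore: {city: Dublin, department: Operations}

Matches: ["Eve Taylor", "Sam Brown"]

["Eve Taylor", "Sam Brown"]


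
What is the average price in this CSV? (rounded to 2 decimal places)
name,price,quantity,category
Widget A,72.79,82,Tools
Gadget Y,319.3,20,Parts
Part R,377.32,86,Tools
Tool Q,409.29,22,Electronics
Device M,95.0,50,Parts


Computing average price:
Values: [72.79, 319.3, 377.32, 409.29, 95.0]
Sum = 1273.70
Count = 5
Average = 1273.70/5 = 254.74

254.74


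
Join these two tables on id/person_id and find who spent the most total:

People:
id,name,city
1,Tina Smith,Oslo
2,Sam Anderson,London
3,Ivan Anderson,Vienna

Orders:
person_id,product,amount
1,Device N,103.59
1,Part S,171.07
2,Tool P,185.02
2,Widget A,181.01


Join on: people.id = orders.person_id

Joined rows:
  Tina Smith (Oslo) bought Device N for $103.59
  Tina Smith (Oslo) bought Part S for $171.07
  Sam Anderson (London) bought Tool P for $185.02
  Sam Anderson (London) bought Widget A for $181.01

Total per person:
  Sam Anderson: $366.03
  Tina Smith: $274.66

Top spender: Sam Anderson ($366.03)

Sam Anderson ($366.03)


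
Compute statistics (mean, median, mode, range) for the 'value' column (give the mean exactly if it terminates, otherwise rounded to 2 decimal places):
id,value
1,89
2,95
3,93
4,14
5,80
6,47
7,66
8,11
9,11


Data: [89, 95, 93, 14, 80, 47, 66, 11, 11]
Count: 9
Sum: 506
Mean: 506/9 ≈ 56.22 (rounded to 2 decimal places)
Sorted: [11, 11, 14, 47, 66, 80, 89, 93, 95]
Median: 66.0
Mode: 11 (2 times)
Range: 95 - 11 = 84
Min: 11, Max: 95

mean≈56.22, median=66.0, mode=11, range=84


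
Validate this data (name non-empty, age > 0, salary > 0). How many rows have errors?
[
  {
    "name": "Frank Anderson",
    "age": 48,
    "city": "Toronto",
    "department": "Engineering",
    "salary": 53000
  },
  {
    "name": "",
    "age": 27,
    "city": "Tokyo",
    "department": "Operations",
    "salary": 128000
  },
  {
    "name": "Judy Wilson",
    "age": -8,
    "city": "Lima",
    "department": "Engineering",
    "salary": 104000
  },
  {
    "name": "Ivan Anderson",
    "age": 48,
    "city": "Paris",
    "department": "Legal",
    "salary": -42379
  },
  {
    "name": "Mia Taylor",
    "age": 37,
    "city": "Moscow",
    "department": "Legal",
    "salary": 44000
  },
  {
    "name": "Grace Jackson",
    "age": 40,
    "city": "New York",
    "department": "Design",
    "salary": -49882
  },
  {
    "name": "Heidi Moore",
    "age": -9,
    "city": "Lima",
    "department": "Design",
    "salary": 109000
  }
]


Validating 7 records:
Rules: name non-empty, age > 0, salary > 0

  Row 1 (Frank Anderson): OK
  Row 2 (???): empty name
  Row 3 (Judy Wilson): negative age: -8
  Row 4 (Ivan Anderson): negative salary: -42379
  Row 5 (Mia Taylor): OK
  Row 6 (Grace Jackson): negative salary: -49882
  Row 7 (Heidi Moore): negative age: -9

Total errors: 5

5 errors


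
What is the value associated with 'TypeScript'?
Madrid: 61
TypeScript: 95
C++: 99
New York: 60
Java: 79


Looking up key 'TypeScript'
Value: 95

95


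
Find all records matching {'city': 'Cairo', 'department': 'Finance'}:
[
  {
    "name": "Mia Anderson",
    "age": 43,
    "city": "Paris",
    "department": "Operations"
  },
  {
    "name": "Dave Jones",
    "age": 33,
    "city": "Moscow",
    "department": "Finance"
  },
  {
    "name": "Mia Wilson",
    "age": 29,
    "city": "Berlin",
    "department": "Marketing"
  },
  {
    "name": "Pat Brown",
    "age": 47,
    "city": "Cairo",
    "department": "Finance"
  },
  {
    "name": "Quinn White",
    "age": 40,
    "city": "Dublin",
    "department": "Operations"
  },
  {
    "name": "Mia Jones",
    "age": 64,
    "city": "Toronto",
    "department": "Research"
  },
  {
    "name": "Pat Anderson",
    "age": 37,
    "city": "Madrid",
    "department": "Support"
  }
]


Search criteria: {'city': 'Cairo', 'department': 'Finance'}

Checking 7 records:
  Mia Anderson: {city: Paris, department: Operations}
  Dave Jones: {city: Moscow, department: Finance}
  Mia Wilson: {city: Berlin, department: Marketing}
  Pat Brown: {city: Cairo, department: Finance} <-- MATCH
  Quinn White: {city: Dublin, department: Operations}
  Mia Jones: {city: Toronto, department: Research}
  Pat Anderson: {city: Madrid, department: Support}

Matches: ["Pat Brown"]

["Pat Brown"]


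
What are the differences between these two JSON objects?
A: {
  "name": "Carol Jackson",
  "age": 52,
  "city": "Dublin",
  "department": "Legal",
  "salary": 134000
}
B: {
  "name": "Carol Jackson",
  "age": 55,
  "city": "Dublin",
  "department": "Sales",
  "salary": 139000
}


Comparing each field (in key order):
  name: same
  age: DIFFERENT
  city: same
  department: DIFFERENT
  salary: DIFFERENT
Differences:
  age: 52 -> 55
  department: Legal -> Sales
  salary: 134000 -> 139000

3 field(s) changed

3 changes: age, department, salary


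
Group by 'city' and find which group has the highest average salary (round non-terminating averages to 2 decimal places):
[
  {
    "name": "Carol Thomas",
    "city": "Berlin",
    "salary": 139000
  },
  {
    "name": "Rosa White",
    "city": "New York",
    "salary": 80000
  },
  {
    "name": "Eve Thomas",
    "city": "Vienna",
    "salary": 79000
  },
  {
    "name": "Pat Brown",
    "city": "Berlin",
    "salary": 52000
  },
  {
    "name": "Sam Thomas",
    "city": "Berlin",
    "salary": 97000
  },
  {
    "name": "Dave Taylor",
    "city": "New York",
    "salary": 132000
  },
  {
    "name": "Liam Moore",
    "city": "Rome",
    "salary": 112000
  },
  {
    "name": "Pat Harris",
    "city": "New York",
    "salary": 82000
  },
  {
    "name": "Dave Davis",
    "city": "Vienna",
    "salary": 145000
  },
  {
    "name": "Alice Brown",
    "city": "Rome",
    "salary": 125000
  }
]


Group by: city

Groups:
  Berlin: 3 people, avg salary = 288000/3 = $96000
  New York: 3 people, avg salary = 294000/3 = $98000
  Rome: 2 people, avg salary = 237000/2 = $118500
  Vienna: 2 people, avg salary = 224000/2 = $112000

Highest average salary: Rome ($118500)

Rome ($118500)


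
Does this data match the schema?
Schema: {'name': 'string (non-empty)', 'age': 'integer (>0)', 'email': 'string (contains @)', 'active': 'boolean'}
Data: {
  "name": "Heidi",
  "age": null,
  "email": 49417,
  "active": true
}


Validating each field against schema:
  name: OK (non-empty string)
  age: FAIL (null is not an integer)
  email: FAIL (49417 is not a string)
  active: OK (boolean)

Result: INVALID (2 errors: age, email)

INVALID (2 errors: age, email)


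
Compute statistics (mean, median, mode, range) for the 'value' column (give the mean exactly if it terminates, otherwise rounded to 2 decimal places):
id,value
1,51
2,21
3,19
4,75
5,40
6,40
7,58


Data: [51, 21, 19, 75, 40, 40, 58]
Count: 7
Sum: 304
Mean: 304/7 ≈ 43.43 (rounded to 2 decimal places)
Sorted: [19, 21, 40, 40, 51, 58, 75]
Median: 40.0
Mode: 40 (2 times)
Range: 75 - 19 = 56
Min: 19, Max: 75

mean≈43.43, median=40.0, mode=40, range=56


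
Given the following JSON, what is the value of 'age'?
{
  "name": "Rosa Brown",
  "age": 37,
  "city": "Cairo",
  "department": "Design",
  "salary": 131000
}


Looking up field 'age'
Value: 37

37


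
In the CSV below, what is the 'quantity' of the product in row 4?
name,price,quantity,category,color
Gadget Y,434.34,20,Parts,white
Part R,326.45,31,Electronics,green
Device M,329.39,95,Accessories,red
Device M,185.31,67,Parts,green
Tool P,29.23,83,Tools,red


Query: Row 4 ('Device M'), column 'quantity'
Value: 67

67


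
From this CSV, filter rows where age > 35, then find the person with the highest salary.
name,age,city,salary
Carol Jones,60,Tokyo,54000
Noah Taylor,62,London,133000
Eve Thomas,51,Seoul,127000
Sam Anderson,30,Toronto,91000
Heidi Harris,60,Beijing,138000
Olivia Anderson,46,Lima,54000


Filter: age > 35
Sort by: salary (descending)

Filtered records (5):
  Heidi Harris, age 60, salary $138000
  Noah Taylor, age 62, salary $133000
  Eve Thomas, age 51, salary $127000
  Carol Jones, age 60, salary $54000
  Olivia Anderson, age 46, salary $54000

Highest salary: Heidi Harris ($138000)

Heidi Harris


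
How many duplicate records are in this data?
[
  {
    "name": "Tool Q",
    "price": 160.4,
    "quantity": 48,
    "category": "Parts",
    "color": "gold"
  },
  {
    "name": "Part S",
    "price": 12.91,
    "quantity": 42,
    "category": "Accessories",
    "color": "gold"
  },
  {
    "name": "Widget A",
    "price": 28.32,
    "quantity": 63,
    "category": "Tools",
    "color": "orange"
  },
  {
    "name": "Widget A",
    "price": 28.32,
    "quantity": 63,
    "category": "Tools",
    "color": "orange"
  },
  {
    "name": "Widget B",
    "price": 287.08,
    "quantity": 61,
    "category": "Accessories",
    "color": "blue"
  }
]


Checking 5 records for duplicates:

  Row 1: Tool Q ($160.4, qty 48)
  Row 2: Part S ($12.91, qty 42)
  Row 3: Widget A ($28.32, qty 63)
  Row 4: Widget A ($28.32, qty 63) <-- DUPLICATE
  Row 5: Widget B ($287.08, qty 61)

Duplicates found: 1
Unique records: 4

1 duplicates, 4 unique


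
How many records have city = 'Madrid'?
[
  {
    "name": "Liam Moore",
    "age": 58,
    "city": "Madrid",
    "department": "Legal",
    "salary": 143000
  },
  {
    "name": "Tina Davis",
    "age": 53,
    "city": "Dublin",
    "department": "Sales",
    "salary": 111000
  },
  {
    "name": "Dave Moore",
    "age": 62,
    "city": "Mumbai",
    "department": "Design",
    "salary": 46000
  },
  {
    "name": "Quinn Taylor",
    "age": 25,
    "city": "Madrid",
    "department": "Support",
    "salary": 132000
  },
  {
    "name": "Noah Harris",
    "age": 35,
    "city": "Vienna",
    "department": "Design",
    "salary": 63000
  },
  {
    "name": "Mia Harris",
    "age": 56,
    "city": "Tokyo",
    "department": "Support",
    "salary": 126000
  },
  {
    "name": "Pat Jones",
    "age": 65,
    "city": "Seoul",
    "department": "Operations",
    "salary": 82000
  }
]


Data: 7 records
Condition: city = 'Madrid'

Checking each record:
  Liam Moore: Madrid MATCH
  Tina Davis: Dublin
  Dave Moore: Mumbai
  Quinn Taylor: Madrid MATCH
  Noah Harris: Vienna
  Mia Harris: Tokyo
  Pat Jones: Seoul

Count: 2

2


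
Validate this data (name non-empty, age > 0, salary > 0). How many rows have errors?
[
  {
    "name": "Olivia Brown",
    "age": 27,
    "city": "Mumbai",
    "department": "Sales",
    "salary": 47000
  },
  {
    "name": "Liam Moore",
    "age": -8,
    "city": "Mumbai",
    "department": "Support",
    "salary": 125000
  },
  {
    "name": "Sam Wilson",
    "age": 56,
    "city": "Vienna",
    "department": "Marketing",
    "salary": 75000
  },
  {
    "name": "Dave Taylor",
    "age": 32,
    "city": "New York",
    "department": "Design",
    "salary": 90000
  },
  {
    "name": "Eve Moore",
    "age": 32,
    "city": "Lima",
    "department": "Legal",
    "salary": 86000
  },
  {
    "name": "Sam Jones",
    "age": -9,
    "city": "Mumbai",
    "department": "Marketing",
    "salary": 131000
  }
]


Validating 6 records:
Rules: name non-empty, age > 0, salary > 0

  Row 1 (Olivia Brown): OK
  Row 2 (Liam Moore): negative age: -8
  Row 3 (Sam Wilson): OK
  Row 4 (Dave Taylor): OK
  Row 5 (Eve Moore): OK
  Row 6 (Sam Jones): negative age: -9

Total errors: 2

2 errors


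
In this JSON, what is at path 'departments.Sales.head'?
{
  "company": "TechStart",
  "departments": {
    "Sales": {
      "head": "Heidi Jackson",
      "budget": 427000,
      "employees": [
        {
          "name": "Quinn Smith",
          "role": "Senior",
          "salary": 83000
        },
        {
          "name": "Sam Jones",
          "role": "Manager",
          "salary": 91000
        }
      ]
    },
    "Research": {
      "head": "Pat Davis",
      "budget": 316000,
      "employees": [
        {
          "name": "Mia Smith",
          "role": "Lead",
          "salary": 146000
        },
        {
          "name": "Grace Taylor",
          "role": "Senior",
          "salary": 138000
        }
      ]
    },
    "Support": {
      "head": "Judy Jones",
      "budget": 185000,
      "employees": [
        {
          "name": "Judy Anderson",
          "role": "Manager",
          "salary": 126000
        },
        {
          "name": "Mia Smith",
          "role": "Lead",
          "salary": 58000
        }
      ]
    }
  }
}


Path: departments.Sales.head

Navigate:
  -> departments
  -> Sales
  -> head = 'Heidi Jackson'

Heidi Jackson


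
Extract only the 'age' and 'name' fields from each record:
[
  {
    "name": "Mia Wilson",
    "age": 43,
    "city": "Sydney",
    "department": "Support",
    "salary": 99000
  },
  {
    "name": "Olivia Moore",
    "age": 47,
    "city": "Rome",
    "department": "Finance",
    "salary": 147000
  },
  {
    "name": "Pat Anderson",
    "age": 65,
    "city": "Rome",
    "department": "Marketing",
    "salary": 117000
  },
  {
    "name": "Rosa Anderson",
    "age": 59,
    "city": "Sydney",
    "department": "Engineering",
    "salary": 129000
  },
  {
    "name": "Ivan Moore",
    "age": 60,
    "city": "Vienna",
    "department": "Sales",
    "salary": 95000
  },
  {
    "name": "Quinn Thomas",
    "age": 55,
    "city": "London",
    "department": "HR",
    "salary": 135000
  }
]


Original: 6 records with fields: name, age, city, department, salary
Keep: ['age', 'name']
Drop: ['city', 'department', 'salary']
Result: 6 records, 2 fields each

[
  {
    "age": 43,
    "name": "Mia Wilson"
  },
  {
    "age": 47,
    "name": "Olivia Moore"
  },
  {
    "age": 65,
    "name": "Pat Anderson"
  },
  {
    "age": 59,
    "name": "Rosa Anderson"
  },
  {
    "age": 60,
    "name": "Ivan Moore"
  },
  {
    "age": 55,
    "name": "Quinn Thomas"
  }
]


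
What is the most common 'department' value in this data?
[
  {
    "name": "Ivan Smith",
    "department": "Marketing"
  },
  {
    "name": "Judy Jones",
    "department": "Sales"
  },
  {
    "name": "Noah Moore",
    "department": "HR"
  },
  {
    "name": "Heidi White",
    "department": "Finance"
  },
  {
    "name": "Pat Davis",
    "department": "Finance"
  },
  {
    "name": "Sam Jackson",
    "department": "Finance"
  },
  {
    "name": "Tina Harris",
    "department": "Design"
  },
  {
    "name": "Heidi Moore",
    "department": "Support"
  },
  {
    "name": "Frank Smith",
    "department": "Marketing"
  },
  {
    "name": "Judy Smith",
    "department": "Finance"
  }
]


Counting 'department' values across 10 records:

  Finance: 4 ####
  Marketing: 2 ##
  Sales: 1 #
  HR: 1 #
  Design: 1 #
  Support: 1 #

Most common: Finance (4 times)

Finance (4 times)


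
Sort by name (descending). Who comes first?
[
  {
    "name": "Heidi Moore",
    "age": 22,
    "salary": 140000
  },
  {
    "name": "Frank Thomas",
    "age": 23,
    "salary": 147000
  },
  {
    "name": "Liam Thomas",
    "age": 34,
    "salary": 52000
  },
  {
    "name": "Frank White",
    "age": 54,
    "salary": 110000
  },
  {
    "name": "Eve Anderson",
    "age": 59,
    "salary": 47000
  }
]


Sort by: name (descending)

Sorted order:
  1. Liam Thomas (name = Liam Thomas)
  2. Heidi Moore (name = Heidi Moore)
  3. Frank White (name = Frank White)
  4. Frank Thomas (name = Frank Thomas)
  5. Eve Anderson (name = Eve Anderson)

First: Liam Thomas

Liam Thomas


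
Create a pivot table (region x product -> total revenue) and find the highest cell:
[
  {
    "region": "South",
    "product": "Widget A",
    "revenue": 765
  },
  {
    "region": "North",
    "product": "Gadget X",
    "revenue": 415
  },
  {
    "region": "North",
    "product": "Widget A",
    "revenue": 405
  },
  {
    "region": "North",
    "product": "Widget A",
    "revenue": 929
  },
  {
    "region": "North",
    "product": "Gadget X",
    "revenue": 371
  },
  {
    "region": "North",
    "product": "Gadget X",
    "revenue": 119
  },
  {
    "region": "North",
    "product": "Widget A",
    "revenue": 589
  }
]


Pivot: region (rows) x product (columns) -> total revenue

     Gadget X      Widget A    
North          905          1923  
South            0           765  

Highest: North / Widget A = $1923

North / Widget A = $1923


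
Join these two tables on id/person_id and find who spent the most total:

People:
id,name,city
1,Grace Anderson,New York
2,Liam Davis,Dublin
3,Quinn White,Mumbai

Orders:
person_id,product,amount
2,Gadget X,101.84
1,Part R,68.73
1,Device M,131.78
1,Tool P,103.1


Join on: people.id = orders.person_id

Joined rows:
  Liam Davis (Dublin) bought Gadget X for $101.84
  Grace Anderson (New York) bought Part R for $68.73
  Grace Anderson (New York) bought Device M for $131.78
  Grace Anderson (New York) bought Tool P for $103.1

Total per person:
  Grace Anderson: $303.61
  Liam Davis: $101.84

Top spender: Grace Anderson ($303.61)

Grace Anderson ($303.61)


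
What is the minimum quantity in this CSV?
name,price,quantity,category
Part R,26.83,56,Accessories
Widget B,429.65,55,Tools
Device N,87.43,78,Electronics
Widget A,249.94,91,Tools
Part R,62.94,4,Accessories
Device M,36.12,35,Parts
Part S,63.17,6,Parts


Computing minimum quantity:
Values: [56, 55, 78, 91, 4, 35, 6]
Min = 4

4


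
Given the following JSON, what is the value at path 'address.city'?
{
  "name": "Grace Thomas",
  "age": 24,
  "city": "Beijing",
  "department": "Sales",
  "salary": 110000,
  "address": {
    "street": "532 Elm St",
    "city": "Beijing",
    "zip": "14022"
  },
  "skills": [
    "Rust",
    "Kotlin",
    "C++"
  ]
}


Query: address.city
Path: address -> city
Value: Beijing

Beijing


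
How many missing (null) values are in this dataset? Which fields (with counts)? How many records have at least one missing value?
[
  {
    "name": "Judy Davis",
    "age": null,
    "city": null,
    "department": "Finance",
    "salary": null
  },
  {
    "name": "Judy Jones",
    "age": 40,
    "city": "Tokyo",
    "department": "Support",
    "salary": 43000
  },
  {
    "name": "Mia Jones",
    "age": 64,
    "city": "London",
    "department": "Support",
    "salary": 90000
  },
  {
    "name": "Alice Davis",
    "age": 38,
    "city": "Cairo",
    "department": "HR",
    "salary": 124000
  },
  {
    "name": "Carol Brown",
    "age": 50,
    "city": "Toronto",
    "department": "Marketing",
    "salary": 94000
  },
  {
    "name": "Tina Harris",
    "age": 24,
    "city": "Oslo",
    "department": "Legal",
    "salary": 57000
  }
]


Checking for missing (null) values in 6 records:

  Judy Davis: age, city, salary
  Judy Jones: complete
  Mia Jones: complete
  Alice Davis: complete
  Carol Brown: complete
  Tina Harris: complete

Per field:
  name: 0 missing
  age: 1 missing
  city: 1 missing
  department: 0 missing
  salary: 1 missing

Total missing values: 3
Records with any missing: 1

3 missing values (age: 1, city: 1, salary: 1); 1 incomplete records


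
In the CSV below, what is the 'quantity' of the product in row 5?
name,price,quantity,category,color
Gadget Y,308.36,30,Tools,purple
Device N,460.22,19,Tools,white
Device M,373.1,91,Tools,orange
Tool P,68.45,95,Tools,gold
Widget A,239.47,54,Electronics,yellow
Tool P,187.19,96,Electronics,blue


Query: Row 5 ('Widget A'), column 'quantity'
Value: 54

54


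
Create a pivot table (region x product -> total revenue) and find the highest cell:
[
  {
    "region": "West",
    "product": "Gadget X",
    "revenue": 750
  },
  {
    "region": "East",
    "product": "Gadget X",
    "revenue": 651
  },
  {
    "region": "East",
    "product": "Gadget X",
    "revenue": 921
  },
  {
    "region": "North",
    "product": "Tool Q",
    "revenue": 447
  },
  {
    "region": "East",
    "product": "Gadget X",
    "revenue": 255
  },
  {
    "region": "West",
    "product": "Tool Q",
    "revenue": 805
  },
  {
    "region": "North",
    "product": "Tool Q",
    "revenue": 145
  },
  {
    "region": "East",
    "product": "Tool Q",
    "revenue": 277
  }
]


Pivot: region (rows) x product (columns) -> total revenue

     Gadget X      Tool Q      
East          1827           277  
North            0           592  
West           750           805  

Highest: East / Gadget X = $1827

East / Gadget X = $1827


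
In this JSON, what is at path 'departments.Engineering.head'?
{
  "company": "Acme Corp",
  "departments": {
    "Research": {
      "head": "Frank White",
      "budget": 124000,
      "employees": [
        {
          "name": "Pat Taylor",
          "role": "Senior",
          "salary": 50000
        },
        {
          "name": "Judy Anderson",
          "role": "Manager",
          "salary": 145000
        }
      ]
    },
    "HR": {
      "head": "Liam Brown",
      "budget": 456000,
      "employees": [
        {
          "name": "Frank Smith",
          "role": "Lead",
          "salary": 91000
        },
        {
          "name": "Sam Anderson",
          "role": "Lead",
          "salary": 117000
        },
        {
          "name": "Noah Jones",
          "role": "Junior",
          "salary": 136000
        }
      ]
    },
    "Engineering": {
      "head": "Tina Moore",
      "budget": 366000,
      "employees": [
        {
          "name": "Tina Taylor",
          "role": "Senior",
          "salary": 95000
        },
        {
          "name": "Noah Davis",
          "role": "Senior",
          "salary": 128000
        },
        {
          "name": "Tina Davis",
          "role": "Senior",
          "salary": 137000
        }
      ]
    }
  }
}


Path: departments.Engineering.head

Navigate:
  -> departments
  -> Engineering
  -> head = 'Tina Moore'

Tina Moore


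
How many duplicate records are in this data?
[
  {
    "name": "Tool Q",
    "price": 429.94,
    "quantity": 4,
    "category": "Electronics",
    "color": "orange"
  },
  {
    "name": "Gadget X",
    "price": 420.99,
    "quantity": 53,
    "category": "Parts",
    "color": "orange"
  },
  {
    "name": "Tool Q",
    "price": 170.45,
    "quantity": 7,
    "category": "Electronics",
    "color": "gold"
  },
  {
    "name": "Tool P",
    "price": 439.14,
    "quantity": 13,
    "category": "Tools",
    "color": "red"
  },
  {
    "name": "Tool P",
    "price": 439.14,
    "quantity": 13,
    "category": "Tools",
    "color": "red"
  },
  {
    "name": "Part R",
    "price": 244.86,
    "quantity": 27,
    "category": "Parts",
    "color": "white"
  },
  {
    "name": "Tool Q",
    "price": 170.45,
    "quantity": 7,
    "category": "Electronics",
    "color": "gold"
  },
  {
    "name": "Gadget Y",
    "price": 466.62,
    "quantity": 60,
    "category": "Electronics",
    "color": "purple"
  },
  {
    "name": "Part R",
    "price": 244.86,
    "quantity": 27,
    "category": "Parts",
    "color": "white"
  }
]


Checking 9 records for duplicates:

  Row 1: Tool Q ($429.94, qty 4)
  Row 2: Gadget X ($420.99, qty 53)
  Row 3: Tool Q ($170.45, qty 7)
  Row 4: Tool P ($439.14, qty 13)
  Row 5: Tool P ($439.14, qty 13) <-- DUPLICATE
  Row 6: Part R ($244.86, qty 27)
  Row 7: Tool Q ($170.45, qty 7) <-- DUPLICATE
  Row 8: Gadget Y ($466.62, qty 60)
  Row 9: Part R ($244.86, qty 27) <-- DUPLICATE

Duplicates found: 3
Unique records: 6

3 duplicates, 6 unique


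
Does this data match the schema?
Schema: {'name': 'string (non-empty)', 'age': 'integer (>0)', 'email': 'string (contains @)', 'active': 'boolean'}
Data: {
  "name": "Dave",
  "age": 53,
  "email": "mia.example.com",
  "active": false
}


Validating each field against schema:
  name: OK (non-empty string)
  age: OK (positive integer)
  email: FAIL ("mia.example.com" does not contain @)
  active: OK (boolean)

Result: INVALID (1 error: email)

INVALID (1 error: email)


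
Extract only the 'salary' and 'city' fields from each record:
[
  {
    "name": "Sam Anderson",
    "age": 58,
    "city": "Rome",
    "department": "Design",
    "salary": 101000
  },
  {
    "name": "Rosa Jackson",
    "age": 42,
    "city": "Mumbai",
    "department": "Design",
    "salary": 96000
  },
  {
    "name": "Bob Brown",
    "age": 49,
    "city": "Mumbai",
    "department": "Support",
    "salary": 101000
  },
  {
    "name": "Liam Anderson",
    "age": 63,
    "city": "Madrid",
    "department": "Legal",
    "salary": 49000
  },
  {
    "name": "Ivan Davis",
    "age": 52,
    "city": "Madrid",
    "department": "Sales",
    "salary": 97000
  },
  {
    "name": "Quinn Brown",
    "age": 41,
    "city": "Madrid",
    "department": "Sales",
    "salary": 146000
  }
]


Original: 6 records with fields: name, age, city, department, salary
Keep: ['salary', 'city']
Drop: ['name', 'age', 'department']
Result: 6 records, 2 fields each

[
  {
    "salary": 101000,
    "city": "Rome"
  },
  {
    "salary": 96000,
    "city": "Mumbai"
  },
  {
    "salary": 101000,
    "city": "Mumbai"
  },
  {
    "salary": 49000,
    "city": "Madrid"
  },
  {
    "salary": 97000,
    "city": "Madrid"
  },
  {
    "salary": 146000,
    "city": "Madrid"
  }
]


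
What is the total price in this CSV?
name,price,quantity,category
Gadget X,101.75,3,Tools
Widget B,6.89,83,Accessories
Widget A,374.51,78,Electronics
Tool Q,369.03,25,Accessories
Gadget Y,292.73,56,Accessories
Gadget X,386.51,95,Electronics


Computing total price:
Values: [101.75, 6.89, 374.51, 369.03, 292.73, 386.51]
Sum = 1531.42

1531.42


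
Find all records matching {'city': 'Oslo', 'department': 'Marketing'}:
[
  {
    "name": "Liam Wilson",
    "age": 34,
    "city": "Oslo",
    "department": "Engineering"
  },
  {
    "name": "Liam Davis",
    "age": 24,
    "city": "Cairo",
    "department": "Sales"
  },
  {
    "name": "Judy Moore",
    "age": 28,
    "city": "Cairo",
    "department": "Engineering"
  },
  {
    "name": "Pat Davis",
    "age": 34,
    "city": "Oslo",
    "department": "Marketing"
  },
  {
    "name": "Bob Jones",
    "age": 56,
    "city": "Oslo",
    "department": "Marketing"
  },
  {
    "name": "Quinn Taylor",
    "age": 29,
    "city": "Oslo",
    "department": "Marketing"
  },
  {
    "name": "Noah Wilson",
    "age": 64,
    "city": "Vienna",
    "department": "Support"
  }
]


Search criteria: {'city': 'Oslo', 'department': 'Marketing'}

Checking 7 records:
  Liam Wilson: {city: Oslo, department: Engineering}
  Liam Davis: {city: Cairo, department: Sales}
  Judy Moore: {city: Cairo, department: Engineering}
  Pat Davis: {city: Oslo, department: Marketing} <-- MATCH
  Bob Jones: {city: Oslo, department: Marketing} <-- MATCH
  Quinn Taylor: {city: Oslo, department: Marketing} <-- MATCH
  Noah Wilson: {city: Vienna, department: Support}

Matches: ["Pat Davis", "Bob Jones", "Quinn Taylor"]

["Pat Davis", "Bob Jones", "Quinn Taylor"]


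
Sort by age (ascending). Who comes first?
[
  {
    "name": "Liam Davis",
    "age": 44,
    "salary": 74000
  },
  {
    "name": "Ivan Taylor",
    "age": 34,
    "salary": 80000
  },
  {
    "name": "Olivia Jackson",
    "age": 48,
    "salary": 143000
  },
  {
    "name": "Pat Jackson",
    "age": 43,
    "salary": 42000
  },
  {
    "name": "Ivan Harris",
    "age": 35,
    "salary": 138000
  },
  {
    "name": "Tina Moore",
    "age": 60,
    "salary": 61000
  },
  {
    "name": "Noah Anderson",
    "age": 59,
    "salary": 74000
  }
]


Sort by: age (ascending)

Sorted order:
  1. Ivan Taylor (age = 34)
  2. Ivan Harris (age = 35)
  3. Pat Jackson (age = 43)
  4. Liam Davis (age = 44)
  5. Olivia Jackson (age = 48)
  6. Noah Anderson (age = 59)
  7. Tina Moore (age = 60)

First: Ivan Taylor

Ivan Taylor


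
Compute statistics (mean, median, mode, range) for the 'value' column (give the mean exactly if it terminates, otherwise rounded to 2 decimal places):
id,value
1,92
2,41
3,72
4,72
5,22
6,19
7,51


Data: [92, 41, 72, 72, 22, 19, 51]
Count: 7
Sum: 369
Mean: 369/7 ≈ 52.71 (rounded to 2 decimal places)
Sorted: [19, 22, 41, 51, 72, 72, 92]
Median: 51.0
Mode: 72 (2 times)
Range: 92 - 19 = 73
Min: 19, Max: 92

mean≈52.71, median=51.0, mode=72, range=73


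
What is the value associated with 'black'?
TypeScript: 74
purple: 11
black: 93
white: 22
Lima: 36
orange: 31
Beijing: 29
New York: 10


Looking up key 'black'
Value: 93

93


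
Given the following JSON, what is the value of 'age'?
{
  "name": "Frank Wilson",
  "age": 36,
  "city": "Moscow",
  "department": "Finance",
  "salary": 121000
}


Looking up field 'age'
Value: 36

36


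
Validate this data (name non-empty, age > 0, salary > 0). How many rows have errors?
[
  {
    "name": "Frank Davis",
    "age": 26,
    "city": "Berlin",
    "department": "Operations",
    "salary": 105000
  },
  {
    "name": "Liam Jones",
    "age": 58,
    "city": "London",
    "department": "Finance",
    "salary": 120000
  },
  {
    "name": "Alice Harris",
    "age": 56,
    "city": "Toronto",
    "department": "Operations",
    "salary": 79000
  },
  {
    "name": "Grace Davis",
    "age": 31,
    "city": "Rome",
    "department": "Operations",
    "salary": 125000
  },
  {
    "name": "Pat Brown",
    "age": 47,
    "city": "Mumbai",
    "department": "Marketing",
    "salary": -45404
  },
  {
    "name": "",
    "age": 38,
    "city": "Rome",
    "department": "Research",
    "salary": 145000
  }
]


Validating 6 records:
Rules: name non-empty, age > 0, salary > 0

  Row 1 (Frank Davis): OK
  Row 2 (Liam Jones): OK
  Row 3 (Alice Harris): OK
  Row 4 (Grace Davis): OK
  Row 5 (Pat Brown): negative salary: -45404
  Row 6 (???): empty name

Total errors: 2

2 errors


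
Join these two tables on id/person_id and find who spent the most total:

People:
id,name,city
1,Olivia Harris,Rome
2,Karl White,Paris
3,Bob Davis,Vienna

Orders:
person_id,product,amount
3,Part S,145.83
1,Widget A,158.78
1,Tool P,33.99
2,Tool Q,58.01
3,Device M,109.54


Join on: people.id = orders.person_id

Joined rows:
  Bob Davis (Vienna) bought Part S for $145.83
  Olivia Harris (Rome) bought Widget A for $158.78
  Olivia Harris (Rome) bought Tool P for $33.99
  Karl White (Paris) bought Tool Q for $58.01
  Bob Davis (Vienna) bought Device M for $109.54

Total per person:
  Bob Davis: $255.37
  Olivia Harris: $192.77
  Karl White: $58.01

Top spender: Bob Davis ($255.37)

Bob Davis ($255.37)


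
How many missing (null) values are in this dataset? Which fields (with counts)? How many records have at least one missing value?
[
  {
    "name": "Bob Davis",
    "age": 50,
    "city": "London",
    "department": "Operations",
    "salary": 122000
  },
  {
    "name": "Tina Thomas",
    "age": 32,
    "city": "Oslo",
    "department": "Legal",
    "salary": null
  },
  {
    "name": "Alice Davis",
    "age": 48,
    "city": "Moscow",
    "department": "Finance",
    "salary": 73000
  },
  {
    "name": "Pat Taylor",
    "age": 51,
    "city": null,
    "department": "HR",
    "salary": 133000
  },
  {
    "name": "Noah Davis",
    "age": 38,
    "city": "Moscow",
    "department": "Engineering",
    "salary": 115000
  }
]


Checking for missing (null) values in 5 records:

  Bob Davis: complete
  Tina Thomas: salary
  Alice Davis: complete
  Pat Taylor: city
  Noah Davis: complete

Per field:
  name: 0 missing
  age: 0 missing
  city: 1 missing
  department: 0 missing
  salary: 1 missing

Total missing values: 2
Records with any missing: 2

2 missing values (city: 1, salary: 1); 2 incomplete records


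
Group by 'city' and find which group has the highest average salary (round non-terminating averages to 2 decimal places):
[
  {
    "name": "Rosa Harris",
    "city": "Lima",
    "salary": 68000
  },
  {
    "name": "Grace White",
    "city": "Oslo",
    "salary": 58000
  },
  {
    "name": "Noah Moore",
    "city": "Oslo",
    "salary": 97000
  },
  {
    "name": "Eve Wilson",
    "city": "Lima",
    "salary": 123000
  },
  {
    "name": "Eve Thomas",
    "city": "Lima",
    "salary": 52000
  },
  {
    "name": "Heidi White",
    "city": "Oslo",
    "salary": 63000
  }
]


Group by: city

Groups:
  Lima: 3 people, avg salary = 243000/3 = $81000
  Oslo: 3 people, avg salary = 218000/3 ≈ $72666.67

Highest average salary: Lima ($81000)

Lima ($81000)


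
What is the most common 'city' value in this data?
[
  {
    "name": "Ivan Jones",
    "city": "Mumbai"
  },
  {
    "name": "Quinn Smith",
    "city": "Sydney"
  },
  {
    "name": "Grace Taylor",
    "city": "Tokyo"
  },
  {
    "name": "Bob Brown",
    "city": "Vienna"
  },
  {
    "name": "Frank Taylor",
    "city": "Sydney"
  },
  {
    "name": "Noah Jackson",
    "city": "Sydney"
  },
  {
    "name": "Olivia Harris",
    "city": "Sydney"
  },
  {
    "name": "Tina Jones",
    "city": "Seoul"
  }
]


Counting 'city' values across 8 records:

  Sydney: 4 ####
  Mumbai: 1 #
  Tokyo: 1 #
  Vienna: 1 #
  Seoul: 1 #

Most common: Sydney (4 times)

Sydney (4 times)


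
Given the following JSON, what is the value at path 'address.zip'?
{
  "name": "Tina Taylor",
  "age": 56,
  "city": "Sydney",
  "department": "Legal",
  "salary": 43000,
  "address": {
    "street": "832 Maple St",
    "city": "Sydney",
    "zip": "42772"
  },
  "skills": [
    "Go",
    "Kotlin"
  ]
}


Query: address.zip
Path: address -> zip
Value: 42772

42772


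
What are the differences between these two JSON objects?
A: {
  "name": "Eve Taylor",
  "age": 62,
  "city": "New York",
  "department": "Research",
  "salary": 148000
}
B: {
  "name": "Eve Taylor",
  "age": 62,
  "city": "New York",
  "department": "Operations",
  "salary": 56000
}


Comparing each field (in key order):
  name: same
  age: same
  city: same
  department: DIFFERENT
  salary: DIFFERENT
Differences:
  department: Research -> Operations
  salary: 148000 -> 56000

2 field(s) changed

2 changes: department, salary


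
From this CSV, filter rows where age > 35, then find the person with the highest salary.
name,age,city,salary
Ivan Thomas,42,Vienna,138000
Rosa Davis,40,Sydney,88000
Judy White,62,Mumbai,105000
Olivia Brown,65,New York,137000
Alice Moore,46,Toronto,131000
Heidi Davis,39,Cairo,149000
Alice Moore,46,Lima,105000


Filter: age > 35
Sort by: salary (descending)

Filtered records (7):
  Heidi Davis, age 39, salary $149000
  Ivan Thomas, age 42, salary $138000
  Olivia Brown, age 65, salary $137000
  Alice Moore, age 46, salary $131000
  Judy White, age 62, salary $105000
  Alice Moore, age 46, salary $105000
  Rosa Davis, age 40, salary $88000

Highest salary: Heidi Davis ($149000)

Heidi Davis


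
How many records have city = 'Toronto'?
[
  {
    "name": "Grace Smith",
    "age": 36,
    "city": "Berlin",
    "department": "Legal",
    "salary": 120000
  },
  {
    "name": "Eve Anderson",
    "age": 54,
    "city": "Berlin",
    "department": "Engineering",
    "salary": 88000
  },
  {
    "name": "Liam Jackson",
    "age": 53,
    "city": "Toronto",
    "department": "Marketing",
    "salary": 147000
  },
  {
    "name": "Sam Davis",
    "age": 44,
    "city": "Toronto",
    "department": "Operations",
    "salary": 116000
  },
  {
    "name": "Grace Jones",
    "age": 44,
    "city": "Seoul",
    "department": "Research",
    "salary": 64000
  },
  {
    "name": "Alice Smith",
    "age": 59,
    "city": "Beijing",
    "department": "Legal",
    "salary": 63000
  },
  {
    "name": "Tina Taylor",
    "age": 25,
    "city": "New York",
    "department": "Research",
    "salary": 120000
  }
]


Data: 7 records
Condition: city = 'Toronto'

Checking each record:
  Grace Smith: Berlin
  Eve Anderson: Berlin
  Liam Jackson: Toronto MATCH
  Sam Davis: Toronto MATCH
  Grace Jones: Seoul
  Alice Smith: Beijing
  Tina Taylor: New York

Count: 2

2
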